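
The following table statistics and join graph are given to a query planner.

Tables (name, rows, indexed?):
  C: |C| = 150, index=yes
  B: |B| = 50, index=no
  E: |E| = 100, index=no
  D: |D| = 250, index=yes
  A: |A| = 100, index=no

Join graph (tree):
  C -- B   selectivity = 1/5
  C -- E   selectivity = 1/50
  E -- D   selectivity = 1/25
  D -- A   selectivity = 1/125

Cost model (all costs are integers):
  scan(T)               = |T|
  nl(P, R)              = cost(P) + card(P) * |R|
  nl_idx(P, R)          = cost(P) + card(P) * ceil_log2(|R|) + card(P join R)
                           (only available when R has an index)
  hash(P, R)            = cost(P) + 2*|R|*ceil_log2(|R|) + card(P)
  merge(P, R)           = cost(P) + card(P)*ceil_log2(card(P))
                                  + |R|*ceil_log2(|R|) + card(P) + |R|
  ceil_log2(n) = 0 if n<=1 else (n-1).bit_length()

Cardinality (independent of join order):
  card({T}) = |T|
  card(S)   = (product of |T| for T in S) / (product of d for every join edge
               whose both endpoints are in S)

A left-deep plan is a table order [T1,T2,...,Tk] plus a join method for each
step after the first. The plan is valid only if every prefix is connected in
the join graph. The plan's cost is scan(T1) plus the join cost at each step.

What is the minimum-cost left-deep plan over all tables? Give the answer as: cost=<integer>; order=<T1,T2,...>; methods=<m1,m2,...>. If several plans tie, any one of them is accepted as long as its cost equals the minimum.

cost=8900; order=A,D,E,C,B; methods=nl_idx,hash,hash,hash

Selinger DP (subsets sized 1..n):
  {C}: scan cost=150, card=150
  {B}: scan cost=50, card=50
  {E}: scan cost=100, card=100
  {D}: scan cost=250, card=250
  {A}: scan cost=100, card=100
  {BC}: card=1500; try (B,hash)→900, (C,merge)→1750, (B,merge)→1850, (C,nl_idx)→1950, (C,hash)→2500, (C,nl)→7550 …(+1); best=900 via (B,hash)
  {CE}: card=300; try (C,nl_idx)→1200, (E,hash)→1700, (C,merge)→2250, (E,merge)→2300, (C,hash)→2600, (C,nl)→15100 …(+1); best=1200 via (C,nl_idx)
  {DE}: card=1000; try (E,hash)→1900, (D,nl_idx)→1900, (D,merge)→3150, (E,merge)→3300, (D,hash)→4200, (D,nl)→25100 …(+1); best=1900 via (E,hash)
  {AD}: card=200; try (D,nl_idx)→1100, (A,hash)→1900, (D,merge)→3150, (A,merge)→3300, (D,hash)→4200, (D,nl)→25100 …(+1); best=1100 via (D,nl_idx)
  {BCE}: card=3000; try (B,hash)→2100, (E,hash)→3800, (B,merge)→4550, (B,nl)→16200, (E,merge)→19700, (E,nl)→150900; best=2100 via (B,hash)
  {CDE}: card=3000; try (C,hash)→5300, (D,hash)→5500, (D,merge)→6450, (D,nl_idx)→6600, (C,nl_idx)→12900, (C,merge)→14250 …(+2); best=5300 via (C,hash)
  {ADE}: card=800; try (E,hash)→2700, (E,merge)→3700, (A,hash)→4300, (A,merge)→13700, (E,nl)→21100, (A,nl)→101900; best=2700 via (E,hash)
  {BCDE}: card=30000; try (B,hash)→8900, (D,hash)→9100, (D,merge)→43350, (B,merge)→44650, (D,nl_idx)→56100, (B,nl)→155300 …(+1); best=8900 via (B,hash)
  {ACDE}: card=2400; try (C,hash)→5900, (A,hash)→9700, (C,nl_idx)→11500, (C,merge)→12850, (A,merge)→45100, (C,nl)→122700 …(+1); best=5900 via (C,hash)
  {ABCDE}: card=24000; try (B,hash)→8900, (B,merge)→37450, (A,hash)→40300, (B,nl)→125900, (A,merge)→489700, (A,nl)→3008900; best=8900 via (B,hash)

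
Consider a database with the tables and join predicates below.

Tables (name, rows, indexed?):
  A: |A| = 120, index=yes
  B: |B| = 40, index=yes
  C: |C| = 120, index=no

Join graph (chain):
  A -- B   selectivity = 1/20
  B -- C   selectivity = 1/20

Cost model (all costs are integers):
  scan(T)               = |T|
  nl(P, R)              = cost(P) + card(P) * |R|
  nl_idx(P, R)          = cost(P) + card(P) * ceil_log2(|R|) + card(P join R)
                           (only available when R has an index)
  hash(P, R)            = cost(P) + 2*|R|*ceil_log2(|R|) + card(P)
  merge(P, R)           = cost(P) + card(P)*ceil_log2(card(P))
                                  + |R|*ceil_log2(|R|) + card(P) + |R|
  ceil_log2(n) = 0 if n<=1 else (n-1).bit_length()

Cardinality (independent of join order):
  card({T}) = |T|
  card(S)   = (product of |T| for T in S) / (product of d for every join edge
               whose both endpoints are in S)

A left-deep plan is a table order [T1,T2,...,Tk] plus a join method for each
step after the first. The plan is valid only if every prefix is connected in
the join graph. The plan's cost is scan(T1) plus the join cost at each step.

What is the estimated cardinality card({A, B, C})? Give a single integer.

1440

Tables in S: A(120), B(40), C(120)
Edges inside S: A-B(d=20), B-C(d=20)
numerator = 120 * 40 * 120 = 576000
denominator = 20 * 20 = 400
card(S) = 576000 / 400 = 1440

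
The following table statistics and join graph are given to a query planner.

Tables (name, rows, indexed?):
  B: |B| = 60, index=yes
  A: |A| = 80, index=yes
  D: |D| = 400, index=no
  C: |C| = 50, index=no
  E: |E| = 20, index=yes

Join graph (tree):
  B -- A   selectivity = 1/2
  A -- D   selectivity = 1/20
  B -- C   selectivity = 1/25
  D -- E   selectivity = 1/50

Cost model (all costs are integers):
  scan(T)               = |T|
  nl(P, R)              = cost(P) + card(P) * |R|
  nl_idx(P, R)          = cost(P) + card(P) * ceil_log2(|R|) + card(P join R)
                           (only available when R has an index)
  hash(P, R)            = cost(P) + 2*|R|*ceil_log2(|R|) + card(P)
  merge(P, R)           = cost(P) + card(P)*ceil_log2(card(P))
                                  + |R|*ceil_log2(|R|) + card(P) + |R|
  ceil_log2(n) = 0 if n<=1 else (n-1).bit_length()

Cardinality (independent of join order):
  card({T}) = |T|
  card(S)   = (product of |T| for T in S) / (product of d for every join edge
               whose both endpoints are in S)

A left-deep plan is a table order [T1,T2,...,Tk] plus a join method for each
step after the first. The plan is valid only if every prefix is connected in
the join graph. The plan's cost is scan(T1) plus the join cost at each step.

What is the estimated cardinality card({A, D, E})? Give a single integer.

Tables in S: A(80), D(400), E(20)
Edges inside S: A-D(d=20), D-E(d=50)
numerator = 80 * 400 * 20 = 640000
denominator = 20 * 50 = 1000
card(S) = 640000 / 1000 = 640

640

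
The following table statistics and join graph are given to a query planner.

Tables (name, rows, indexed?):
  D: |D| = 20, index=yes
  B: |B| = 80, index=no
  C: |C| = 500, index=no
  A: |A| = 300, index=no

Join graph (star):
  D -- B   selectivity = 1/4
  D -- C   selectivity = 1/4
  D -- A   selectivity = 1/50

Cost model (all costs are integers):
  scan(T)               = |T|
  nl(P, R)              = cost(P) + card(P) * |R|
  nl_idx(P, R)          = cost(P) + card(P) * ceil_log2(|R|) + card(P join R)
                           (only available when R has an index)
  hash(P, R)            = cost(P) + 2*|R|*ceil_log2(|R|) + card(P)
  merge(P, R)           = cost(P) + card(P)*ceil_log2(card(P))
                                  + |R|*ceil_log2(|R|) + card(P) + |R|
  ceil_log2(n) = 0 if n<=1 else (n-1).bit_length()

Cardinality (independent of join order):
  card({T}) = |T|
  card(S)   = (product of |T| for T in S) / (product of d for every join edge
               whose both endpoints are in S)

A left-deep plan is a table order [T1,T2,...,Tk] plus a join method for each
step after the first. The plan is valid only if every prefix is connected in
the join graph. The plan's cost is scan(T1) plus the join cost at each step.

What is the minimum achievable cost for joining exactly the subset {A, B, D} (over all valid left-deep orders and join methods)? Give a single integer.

Selinger DP over subsets of {A,B,D}:
  {D}: scan cost=20, card=20
  {B}: scan cost=80, card=80
  {A}: scan cost=300, card=300
  {BD}: card=400; try (D,hash)→360, (B,merge)→780, (D,merge)→840, (D,nl_idx)→880, (B,hash)→1160, (B,nl)→1620 …(+1); best=360 via (D,hash)
  {AD}: card=120; try (D,hash)→800, (D,nl_idx)→1920, (A,merge)→3140, (D,merge)→3420, (A,hash)→5440, (A,nl)→6020 …(+1); best=800 via (D,hash)
  {ABD}: card=2400; try (B,hash)→2040, (B,merge)→2400, (A,hash)→6160, (A,merge)→7360, (B,nl)→10400, (A,nl)→120360; best=2040 via (B,hash)

2040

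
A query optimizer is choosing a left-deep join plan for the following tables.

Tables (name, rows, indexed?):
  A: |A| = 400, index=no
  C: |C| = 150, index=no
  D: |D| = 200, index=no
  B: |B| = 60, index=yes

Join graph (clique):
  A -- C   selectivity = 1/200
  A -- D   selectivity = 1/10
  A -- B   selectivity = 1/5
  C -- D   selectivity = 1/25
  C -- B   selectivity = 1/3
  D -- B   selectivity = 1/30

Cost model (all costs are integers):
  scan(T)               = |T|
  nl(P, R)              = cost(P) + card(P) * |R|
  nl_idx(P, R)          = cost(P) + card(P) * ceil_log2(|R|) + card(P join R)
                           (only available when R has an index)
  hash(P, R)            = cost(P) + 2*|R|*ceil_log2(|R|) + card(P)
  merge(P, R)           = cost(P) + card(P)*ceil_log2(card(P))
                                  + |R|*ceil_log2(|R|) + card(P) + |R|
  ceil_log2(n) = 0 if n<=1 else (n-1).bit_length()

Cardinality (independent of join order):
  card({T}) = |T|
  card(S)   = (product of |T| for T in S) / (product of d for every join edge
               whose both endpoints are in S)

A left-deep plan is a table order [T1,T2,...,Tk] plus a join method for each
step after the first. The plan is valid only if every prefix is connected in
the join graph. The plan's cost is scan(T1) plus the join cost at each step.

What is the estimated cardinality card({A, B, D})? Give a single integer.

Tables in S: A(400), B(60), D(200)
Edges inside S: A-D(d=10), A-B(d=5), D-B(d=30)
numerator = 400 * 60 * 200 = 4800000
denominator = 10 * 5 * 30 = 1500
card(S) = 4800000 / 1500 = 3200

3200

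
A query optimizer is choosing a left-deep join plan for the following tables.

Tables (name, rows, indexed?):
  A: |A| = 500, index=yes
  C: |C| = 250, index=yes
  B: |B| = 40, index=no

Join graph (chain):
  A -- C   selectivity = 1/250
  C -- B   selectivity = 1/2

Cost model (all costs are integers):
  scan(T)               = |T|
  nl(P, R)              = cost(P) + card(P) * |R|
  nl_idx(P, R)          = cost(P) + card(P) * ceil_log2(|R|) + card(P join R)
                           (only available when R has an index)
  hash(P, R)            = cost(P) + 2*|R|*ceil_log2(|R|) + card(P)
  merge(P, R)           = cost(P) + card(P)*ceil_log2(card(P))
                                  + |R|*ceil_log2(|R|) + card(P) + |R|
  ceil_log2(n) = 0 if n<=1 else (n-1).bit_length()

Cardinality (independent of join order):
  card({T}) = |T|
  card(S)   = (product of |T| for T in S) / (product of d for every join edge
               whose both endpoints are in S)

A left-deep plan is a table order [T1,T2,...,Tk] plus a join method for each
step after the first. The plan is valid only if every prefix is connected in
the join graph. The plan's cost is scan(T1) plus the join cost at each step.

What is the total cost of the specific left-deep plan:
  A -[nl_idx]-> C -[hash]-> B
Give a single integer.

step 1: scan A: cost=500, card=500
step 2: join C via nl_idx
    card(P join C) = 500*250/(250) = 500
    cost = 500 + 500*8 + 500 = 5000
step 3: join B via hash
    card(P join B) = 500*40/(2) = 10000
    cost = 5000 + 2*40*6 + 500 = 5980

5980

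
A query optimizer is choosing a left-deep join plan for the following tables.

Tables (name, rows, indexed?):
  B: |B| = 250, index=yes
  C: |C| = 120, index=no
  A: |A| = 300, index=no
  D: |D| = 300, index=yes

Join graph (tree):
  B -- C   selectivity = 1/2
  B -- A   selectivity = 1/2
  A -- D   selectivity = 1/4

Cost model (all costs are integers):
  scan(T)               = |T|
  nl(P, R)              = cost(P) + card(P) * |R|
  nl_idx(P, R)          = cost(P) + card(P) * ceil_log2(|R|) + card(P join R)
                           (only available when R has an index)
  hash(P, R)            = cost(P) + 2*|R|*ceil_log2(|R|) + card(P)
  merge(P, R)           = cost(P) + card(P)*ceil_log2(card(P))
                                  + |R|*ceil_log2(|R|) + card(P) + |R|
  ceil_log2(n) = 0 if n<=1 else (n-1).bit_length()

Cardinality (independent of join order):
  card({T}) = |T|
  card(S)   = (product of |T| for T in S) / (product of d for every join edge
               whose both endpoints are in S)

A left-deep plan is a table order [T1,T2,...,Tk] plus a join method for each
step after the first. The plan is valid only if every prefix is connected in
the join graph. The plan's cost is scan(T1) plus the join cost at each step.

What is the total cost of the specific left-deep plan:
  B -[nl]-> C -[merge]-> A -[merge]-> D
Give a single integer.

step 1: scan B: cost=250, card=250
step 2: join C via nl
    card(P join C) = 250*120/(2) = 15000
    cost = 250 + 250*120 = 30250
step 3: join A via merge
    card(P join A) = 15000*300/(2) = 2250000
    cost = 30250 + 15000*14 + 300*9 + 15000 + 300 = 258250
step 4: join D via merge
    card(P join D) = 2250000*300/(4) = 168750000
    cost = 258250 + 2250000*22 + 300*9 + 2250000 + 300 = 52011250

52011250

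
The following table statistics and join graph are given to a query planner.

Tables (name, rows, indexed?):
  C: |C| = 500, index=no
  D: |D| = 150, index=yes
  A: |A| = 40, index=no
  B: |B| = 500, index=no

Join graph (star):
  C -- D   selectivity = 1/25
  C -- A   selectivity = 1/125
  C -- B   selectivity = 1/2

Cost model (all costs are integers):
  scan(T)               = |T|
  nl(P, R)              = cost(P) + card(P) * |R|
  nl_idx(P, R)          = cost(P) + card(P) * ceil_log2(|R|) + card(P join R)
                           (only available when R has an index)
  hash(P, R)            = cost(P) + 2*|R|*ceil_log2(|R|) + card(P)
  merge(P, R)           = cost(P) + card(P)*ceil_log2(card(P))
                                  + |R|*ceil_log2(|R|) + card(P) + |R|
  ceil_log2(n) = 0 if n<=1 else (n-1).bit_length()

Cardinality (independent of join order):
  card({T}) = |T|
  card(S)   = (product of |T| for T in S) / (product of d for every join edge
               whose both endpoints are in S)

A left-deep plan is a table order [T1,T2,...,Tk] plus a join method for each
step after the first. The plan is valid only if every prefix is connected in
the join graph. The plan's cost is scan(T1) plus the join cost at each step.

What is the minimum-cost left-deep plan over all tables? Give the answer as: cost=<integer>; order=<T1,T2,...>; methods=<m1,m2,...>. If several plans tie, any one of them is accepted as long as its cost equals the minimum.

Selinger DP (subsets sized 1..n):
  {C}: scan cost=500, card=500
  {D}: scan cost=150, card=150
  {A}: scan cost=40, card=40
  {B}: scan cost=500, card=500
  {CD}: card=3000; try (D,hash)→3400, (C,merge)→6500, (D,merge)→6850, (D,nl_idx)→7500, (C,hash)→9300, (C,nl)→75150 …(+1); best=3400 via (D,hash)
  {AC}: card=160; try (A,hash)→1480, (C,merge)→5320, (A,merge)→5780, (C,hash)→9080, (C,nl)→20040, (A,nl)→20500; best=1480 via (A,hash)
  {BC}: card=125000; try (C,hash)→10000, (B,hash)→10000, (C,merge)→10500, (B,merge)→10500, (C,nl)→250500, (B,nl)→250500; best=10000 via (C,hash)
  {ACD}: card=960; try (D,nl_idx)→3720, (D,hash)→4040, (D,merge)→4270, (A,hash)→6880, (D,nl)→25480, (A,merge)→42680 …(+1); best=3720 via (D,nl_idx)
  {BCD}: card=750000; try (B,hash)→15400, (B,merge)→47400, (D,hash)→137400, (B,nl)→1503400, (D,nl_idx)→1760000, (D,merge)→2261350 …(+1); best=15400 via (B,hash)
  {ABC}: card=40000; try (B,merge)→7920, (B,hash)→10640, (B,nl)→81480, (A,hash)→135480, (A,merge)→2260280, (A,nl)→5010000; best=7920 via (B,merge)
  {ABCD}: card=240000; try (B,hash)→13680, (B,merge)→19280, (D,hash)→50320, (B,nl)→483720, (D,nl_idx)→567920, (D,merge)→689270 …(+4); best=13680 via (B,hash)

cost=13680; order=C,A,D,B; methods=hash,nl_idx,hash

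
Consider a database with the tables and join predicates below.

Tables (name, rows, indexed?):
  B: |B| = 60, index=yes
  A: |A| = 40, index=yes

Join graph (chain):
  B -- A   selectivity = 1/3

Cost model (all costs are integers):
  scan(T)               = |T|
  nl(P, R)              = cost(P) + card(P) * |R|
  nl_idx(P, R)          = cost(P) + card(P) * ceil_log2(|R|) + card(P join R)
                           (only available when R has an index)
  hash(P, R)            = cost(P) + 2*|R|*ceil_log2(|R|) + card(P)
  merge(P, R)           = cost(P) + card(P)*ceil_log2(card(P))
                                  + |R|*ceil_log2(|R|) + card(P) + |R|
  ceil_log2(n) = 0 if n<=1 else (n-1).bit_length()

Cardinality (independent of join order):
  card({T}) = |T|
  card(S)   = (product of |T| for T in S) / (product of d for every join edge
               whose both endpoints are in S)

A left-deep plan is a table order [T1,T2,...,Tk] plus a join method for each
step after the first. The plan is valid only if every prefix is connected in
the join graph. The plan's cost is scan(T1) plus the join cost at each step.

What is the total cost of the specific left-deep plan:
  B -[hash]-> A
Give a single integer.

step 1: scan B: cost=60, card=60
step 2: join A via hash
    card(P join A) = 60*40/(3) = 800
    cost = 60 + 2*40*6 + 60 = 600

600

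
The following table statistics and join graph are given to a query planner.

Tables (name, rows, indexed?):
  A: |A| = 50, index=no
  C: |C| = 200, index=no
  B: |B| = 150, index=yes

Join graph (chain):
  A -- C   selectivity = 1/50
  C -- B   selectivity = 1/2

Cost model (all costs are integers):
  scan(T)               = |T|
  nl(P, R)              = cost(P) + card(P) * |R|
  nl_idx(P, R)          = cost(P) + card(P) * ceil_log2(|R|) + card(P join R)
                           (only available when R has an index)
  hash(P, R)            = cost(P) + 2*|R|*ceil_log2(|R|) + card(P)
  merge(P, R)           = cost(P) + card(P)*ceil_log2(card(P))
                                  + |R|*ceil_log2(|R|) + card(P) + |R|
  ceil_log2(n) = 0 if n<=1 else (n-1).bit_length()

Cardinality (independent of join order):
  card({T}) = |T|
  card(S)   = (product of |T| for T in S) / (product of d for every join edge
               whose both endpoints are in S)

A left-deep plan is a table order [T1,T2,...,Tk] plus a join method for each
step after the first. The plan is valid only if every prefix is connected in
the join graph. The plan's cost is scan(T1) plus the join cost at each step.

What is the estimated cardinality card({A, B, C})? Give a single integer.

Tables in S: A(50), B(150), C(200)
Edges inside S: A-C(d=50), C-B(d=2)
numerator = 50 * 150 * 200 = 1500000
denominator = 50 * 2 = 100
card(S) = 1500000 / 100 = 15000

15000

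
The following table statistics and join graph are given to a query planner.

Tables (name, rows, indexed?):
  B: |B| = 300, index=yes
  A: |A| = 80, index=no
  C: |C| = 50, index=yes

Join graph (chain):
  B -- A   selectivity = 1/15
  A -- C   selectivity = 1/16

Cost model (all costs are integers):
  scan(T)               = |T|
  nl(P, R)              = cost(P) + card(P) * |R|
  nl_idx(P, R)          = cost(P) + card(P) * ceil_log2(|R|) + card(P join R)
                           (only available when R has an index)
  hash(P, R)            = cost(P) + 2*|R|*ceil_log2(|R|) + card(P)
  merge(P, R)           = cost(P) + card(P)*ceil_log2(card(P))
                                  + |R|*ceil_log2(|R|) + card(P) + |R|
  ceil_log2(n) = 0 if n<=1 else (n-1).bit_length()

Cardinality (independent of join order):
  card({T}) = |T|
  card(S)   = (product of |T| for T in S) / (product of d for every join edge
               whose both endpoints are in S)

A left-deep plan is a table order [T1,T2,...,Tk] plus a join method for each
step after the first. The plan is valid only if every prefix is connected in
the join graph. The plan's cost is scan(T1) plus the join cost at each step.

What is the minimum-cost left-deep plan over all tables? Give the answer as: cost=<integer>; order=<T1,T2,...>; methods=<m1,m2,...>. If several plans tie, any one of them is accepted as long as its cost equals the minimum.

cost=3920; order=B,A,C; methods=hash,hash

Selinger DP (subsets sized 1..n):
  {B}: scan cost=300, card=300
  {A}: scan cost=80, card=80
  {C}: scan cost=50, card=50
  {AB}: card=1600; try (A,hash)→1720, (B,nl_idx)→2400, (B,merge)→3720, (A,merge)→3940, (B,hash)→5560, (B,nl)→24080 …(+1); best=1720 via (A,hash)
  {AC}: card=250; try (C,hash)→760, (C,nl_idx)→810, (A,merge)→1040, (C,merge)→1070, (A,hash)→1220, (A,nl)→4050 …(+1); best=760 via (C,hash)
  {ABC}: card=5000; try (C,hash)→3920, (B,merge)→6010, (B,hash)→6410, (B,nl_idx)→8010, (C,nl_idx)→16320, (C,merge)→21270 …(+2); best=3920 via (C,hash)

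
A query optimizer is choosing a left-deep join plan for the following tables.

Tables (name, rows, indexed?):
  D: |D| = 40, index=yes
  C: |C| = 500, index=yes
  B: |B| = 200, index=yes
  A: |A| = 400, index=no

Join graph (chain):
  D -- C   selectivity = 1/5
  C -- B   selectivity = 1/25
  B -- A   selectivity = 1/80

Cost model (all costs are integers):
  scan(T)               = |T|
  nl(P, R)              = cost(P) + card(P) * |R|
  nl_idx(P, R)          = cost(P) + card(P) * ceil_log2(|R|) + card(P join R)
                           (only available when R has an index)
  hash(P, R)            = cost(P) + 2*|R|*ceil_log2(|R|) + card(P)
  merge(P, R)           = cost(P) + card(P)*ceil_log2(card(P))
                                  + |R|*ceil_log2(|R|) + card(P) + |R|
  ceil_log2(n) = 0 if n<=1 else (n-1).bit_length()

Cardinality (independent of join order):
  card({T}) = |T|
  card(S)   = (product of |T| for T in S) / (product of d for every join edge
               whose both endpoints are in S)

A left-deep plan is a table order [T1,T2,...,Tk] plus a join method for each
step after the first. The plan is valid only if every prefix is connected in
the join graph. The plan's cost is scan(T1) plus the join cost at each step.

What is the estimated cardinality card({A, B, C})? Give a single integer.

Tables in S: A(400), B(200), C(500)
Edges inside S: C-B(d=25), B-A(d=80)
numerator = 400 * 200 * 500 = 40000000
denominator = 25 * 80 = 2000
card(S) = 40000000 / 2000 = 20000

20000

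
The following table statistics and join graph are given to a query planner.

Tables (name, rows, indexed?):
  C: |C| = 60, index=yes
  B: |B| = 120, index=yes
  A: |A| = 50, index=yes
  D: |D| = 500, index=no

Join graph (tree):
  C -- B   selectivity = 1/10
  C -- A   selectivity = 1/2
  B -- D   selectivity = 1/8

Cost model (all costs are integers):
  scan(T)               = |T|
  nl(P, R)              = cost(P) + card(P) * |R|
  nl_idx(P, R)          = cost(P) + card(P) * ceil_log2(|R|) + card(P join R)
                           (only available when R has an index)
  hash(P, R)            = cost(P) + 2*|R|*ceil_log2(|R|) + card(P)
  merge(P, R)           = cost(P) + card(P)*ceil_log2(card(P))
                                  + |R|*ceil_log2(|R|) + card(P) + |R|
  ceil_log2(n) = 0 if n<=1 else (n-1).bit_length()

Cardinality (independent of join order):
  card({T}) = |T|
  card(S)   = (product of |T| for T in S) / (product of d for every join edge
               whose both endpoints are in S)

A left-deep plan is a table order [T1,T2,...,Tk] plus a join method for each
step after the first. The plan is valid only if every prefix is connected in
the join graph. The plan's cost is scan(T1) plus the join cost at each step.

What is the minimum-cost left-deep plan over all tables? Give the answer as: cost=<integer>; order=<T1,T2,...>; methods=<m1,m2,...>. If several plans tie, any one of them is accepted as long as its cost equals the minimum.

Selinger DP (subsets sized 1..n):
  {C}: scan cost=60, card=60
  {B}: scan cost=120, card=120
  {A}: scan cost=50, card=50
  {D}: scan cost=500, card=500
  {BC}: card=720; try (C,hash)→960, (B,nl_idx)→1200, (B,merge)→1440, (C,merge)→1500, (C,nl_idx)→1560, (B,hash)→1800 …(+2); best=960 via (C,hash)
  {AC}: card=1500; try (A,hash)→720, (C,hash)→820, (C,merge)→820, (A,merge)→830, (C,nl_idx)→1850, (A,nl_idx)→1920 …(+2); best=720 via (A,hash)
  {BD}: card=7500; try (B,hash)→2680, (D,merge)→6080, (B,merge)→6460, (D,hash)→9240, (B,nl_idx)→11500, (D,nl)→60120 …(+1); best=2680 via (B,hash)
  {ABC}: card=18000; try (A,hash)→2280, (B,hash)→3900, (A,merge)→9230, (B,merge)→19680, (A,nl_idx)→23280, (B,nl_idx)→29220 …(+2); best=2280 via (A,hash)
  {BCD}: card=45000; try (D,hash)→10680, (C,hash)→10900, (D,merge)→13880, (C,nl_idx)→92680, (C,merge)→108100, (D,nl)→360960 …(+1); best=10680 via (D,hash)
  {ABCD}: card=1125000; try (D,hash)→29280, (A,hash)→56280, (D,merge)→295280, (A,merge)→776030, (A,nl_idx)→1405680, (A,nl)→2260680 …(+1); best=29280 via (D,hash)

cost=29280; order=B,C,A,D; methods=hash,hash,hash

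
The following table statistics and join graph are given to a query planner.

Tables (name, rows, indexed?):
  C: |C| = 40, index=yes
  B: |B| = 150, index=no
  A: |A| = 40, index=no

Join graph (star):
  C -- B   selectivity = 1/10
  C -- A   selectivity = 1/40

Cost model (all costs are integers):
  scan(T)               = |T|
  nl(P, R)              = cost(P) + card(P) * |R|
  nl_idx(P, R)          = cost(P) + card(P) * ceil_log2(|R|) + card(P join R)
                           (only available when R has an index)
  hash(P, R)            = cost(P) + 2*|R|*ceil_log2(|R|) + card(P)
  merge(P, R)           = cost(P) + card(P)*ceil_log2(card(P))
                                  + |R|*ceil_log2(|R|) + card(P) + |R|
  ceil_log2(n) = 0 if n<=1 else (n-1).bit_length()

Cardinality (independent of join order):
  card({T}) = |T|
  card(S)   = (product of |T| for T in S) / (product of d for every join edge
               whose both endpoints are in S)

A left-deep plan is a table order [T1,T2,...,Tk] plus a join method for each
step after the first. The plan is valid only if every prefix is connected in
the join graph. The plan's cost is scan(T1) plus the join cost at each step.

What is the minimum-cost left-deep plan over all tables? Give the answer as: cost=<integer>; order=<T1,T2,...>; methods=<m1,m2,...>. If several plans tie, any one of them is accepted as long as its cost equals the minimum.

Selinger DP (subsets sized 1..n):
  {C}: scan cost=40, card=40
  {B}: scan cost=150, card=150
  {A}: scan cost=40, card=40
  {BC}: card=600; try (C,hash)→780, (C,nl_idx)→1650, (B,merge)→1670, (C,merge)→1780, (B,hash)→2480, (B,nl)→6040 …(+1); best=780 via (C,hash)
  {AC}: card=40; try (C,nl_idx)→320, (C,hash)→560, (A,hash)→560, (C,merge)→600, (A,merge)→600, (C,nl)→1640 …(+1); best=320 via (C,nl_idx)
  {ABC}: card=600; try (A,hash)→1860, (B,merge)→1950, (B,hash)→2760, (B,nl)→6320, (A,merge)→7660, (A,nl)→24780; best=1860 via (A,hash)

cost=1860; order=B,C,A; methods=hash,hash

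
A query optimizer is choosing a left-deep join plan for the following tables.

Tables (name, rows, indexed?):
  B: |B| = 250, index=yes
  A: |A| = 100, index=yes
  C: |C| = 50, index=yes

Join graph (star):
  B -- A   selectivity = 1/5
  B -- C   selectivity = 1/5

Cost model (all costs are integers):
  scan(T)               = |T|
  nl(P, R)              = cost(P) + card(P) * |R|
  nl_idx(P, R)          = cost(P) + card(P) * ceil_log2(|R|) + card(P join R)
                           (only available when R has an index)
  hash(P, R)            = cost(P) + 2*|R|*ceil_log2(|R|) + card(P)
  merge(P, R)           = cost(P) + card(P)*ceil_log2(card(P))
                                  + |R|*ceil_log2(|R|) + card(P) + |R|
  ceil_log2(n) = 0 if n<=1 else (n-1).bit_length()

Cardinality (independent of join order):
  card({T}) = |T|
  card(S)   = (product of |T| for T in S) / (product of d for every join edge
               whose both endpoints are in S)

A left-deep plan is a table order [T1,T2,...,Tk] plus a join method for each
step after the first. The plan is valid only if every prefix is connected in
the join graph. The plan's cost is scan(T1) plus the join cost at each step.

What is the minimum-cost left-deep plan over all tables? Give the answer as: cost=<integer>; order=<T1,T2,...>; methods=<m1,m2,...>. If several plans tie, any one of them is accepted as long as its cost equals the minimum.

Selinger DP (subsets sized 1..n):
  {B}: scan cost=250, card=250
  {A}: scan cost=100, card=100
  {C}: scan cost=50, card=50
  {AB}: card=5000; try (A,hash)→1900, (B,merge)→3150, (A,merge)→3300, (B,hash)→4200, (B,nl_idx)→5900, (A,nl_idx)→7000 …(+2); best=1900 via (A,hash)
  {BC}: card=2500; try (C,hash)→1100, (B,merge)→2650, (C,merge)→2850, (B,nl_idx)→2950, (B,hash)→4100, (C,nl_idx)→4250 …(+2); best=1100 via (C,hash)
  {ABC}: card=50000; try (A,hash)→5000, (C,hash)→7500, (A,merge)→34400, (A,nl_idx)→68600, (C,merge)→72250, (C,nl_idx)→81900 …(+2); best=5000 via (A,hash)

cost=5000; order=B,C,A; methods=hash,hash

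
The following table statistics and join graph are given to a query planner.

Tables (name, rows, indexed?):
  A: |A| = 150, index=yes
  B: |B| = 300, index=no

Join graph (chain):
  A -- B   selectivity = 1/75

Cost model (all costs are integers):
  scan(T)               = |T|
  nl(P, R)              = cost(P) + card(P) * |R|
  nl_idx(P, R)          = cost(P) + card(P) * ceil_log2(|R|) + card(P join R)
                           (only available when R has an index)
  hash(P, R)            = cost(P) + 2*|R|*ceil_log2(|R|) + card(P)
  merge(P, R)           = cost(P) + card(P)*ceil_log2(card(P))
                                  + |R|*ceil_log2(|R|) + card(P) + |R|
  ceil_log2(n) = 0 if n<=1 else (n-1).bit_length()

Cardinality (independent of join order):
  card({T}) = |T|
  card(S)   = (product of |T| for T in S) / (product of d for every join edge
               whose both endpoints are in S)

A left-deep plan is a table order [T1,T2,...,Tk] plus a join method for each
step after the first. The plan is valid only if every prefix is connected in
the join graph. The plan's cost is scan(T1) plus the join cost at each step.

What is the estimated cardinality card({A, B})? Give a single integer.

Tables in S: A(150), B(300)
Edges inside S: A-B(d=75)
numerator = 150 * 300 = 45000
denominator = 75 = 75
card(S) = 45000 / 75 = 600

600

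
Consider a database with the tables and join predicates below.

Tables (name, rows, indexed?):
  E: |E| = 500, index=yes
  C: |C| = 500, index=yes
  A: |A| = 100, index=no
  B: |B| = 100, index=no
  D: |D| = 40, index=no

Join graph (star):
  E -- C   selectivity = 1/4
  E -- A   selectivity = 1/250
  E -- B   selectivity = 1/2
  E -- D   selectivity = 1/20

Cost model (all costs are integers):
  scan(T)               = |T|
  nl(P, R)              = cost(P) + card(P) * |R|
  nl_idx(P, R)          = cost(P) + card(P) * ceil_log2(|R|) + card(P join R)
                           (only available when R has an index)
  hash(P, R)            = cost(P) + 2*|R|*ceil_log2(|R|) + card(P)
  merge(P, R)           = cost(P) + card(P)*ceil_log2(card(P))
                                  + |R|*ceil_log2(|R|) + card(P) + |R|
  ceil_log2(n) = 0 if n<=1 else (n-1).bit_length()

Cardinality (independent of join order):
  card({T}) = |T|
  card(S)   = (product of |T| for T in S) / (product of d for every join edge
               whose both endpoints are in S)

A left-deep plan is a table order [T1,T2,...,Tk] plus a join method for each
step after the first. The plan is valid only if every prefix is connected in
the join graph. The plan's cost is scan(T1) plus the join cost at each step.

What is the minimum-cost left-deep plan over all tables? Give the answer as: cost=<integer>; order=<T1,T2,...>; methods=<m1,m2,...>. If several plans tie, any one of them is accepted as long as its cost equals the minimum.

cost=32680; order=A,E,D,B,C; methods=nl_idx,hash,hash,hash

Selinger DP (subsets sized 1..n):
  {E}: scan cost=500, card=500
  {C}: scan cost=500, card=500
  {A}: scan cost=100, card=100
  {B}: scan cost=100, card=100
  {D}: scan cost=40, card=40
  {CE}: card=62500; try (E,hash)→10000, (C,hash)→10000, (E,merge)→10500, (C,merge)→10500, (E,nl_idx)→67500, (C,nl_idx)→67500 …(+2); best=10000 via (E,hash)
  {AE}: card=200; try (E,nl_idx)→1200, (A,hash)→2400, (E,merge)→5900, (A,merge)→6300, (E,hash)→9200, (E,nl)→50100 …(+1); best=1200 via (E,nl_idx)
  {BE}: card=25000; try (B,hash)→2400, (E,merge)→5900, (B,merge)→6300, (E,hash)→9200, (E,nl_idx)→26000, (E,nl)→50100 …(+1); best=2400 via (B,hash)
  {DE}: card=1000; try (E,nl_idx)→1400, (D,hash)→1480, (E,merge)→5320, (D,merge)→5780, (E,hash)→9080, (E,nl)→20040 …(+1); best=1400 via (E,nl_idx)
  {ACE}: card=25000; try (C,merge)→8000, (C,hash)→10400, (C,nl_idx)→28000, (A,hash)→73900, (C,nl)→101200, (A,merge)→1073300 …(+1); best=8000 via (C,merge)
  {BCE}: card=3125000; try (C,hash)→36400, (B,hash)→73900, (C,merge)→407400, (B,merge)→1073300, (C,nl_idx)→3352400, (B,nl)→6260000 …(+1); best=36400 via (C,hash)
  {CDE}: card=125000; try (C,hash)→11400, (C,merge)→17400, (D,hash)→72980, (C,nl_idx)→135400, (C,nl)→501400, (D,merge)→1072780 …(+1); best=11400 via (C,hash)
  {ABE}: card=10000; try (B,hash)→2800, (B,merge)→3800, (B,nl)→21200, (A,hash)→28800, (A,merge)→403200, (A,nl)→2502400; best=2800 via (B,hash)
  {ADE}: card=400; try (D,hash)→1880, (D,merge)→3280, (A,hash)→3800, (D,nl)→9200, (A,merge)→13200, (A,nl)→101400; best=1880 via (D,hash)
  {BDE}: card=50000; try (B,hash)→3800, (B,merge)→13200, (D,hash)→27880, (B,nl)→101400, (D,merge)→402680, (D,nl)→1002400; best=3800 via (B,hash)
  {ABCE}: card=1250000; try (C,hash)→21800, (B,hash)→34400, (C,merge)→157800, (B,merge)→408800, (C,nl_idx)→1342800, (B,nl)→2508000 …(+4); best=21800 via (C,hash)
  {ACDE}: card=50000; try (C,merge)→10880, (C,hash)→11280, (D,hash)→33480, (C,nl_idx)→55480, (A,hash)→137800, (C,nl)→201880 …(+4); best=10880 via (C,merge)
  {BCDE}: card=6250000; try (C,hash)→62800, (B,hash)→137800, (C,merge)→858800, (B,merge)→2262200, (D,hash)→3161880, (C,nl_idx)→6703800 …(+4); best=62800 via (C,hash)
  {ABDE}: card=20000; try (B,hash)→3680, (B,merge)→6680, (D,hash)→13280, (B,nl)→41880, (A,hash)→55200, (D,merge)→153080 …(+3); best=3680 via (B,hash)
  {ABCDE}: card=2500000; try (C,hash)→32680, (B,hash)→62280, (C,merge)→328680, (B,merge)→861680, (D,hash)→1272280, (C,nl_idx)→2683680 …(+7); best=32680 via (C,hash)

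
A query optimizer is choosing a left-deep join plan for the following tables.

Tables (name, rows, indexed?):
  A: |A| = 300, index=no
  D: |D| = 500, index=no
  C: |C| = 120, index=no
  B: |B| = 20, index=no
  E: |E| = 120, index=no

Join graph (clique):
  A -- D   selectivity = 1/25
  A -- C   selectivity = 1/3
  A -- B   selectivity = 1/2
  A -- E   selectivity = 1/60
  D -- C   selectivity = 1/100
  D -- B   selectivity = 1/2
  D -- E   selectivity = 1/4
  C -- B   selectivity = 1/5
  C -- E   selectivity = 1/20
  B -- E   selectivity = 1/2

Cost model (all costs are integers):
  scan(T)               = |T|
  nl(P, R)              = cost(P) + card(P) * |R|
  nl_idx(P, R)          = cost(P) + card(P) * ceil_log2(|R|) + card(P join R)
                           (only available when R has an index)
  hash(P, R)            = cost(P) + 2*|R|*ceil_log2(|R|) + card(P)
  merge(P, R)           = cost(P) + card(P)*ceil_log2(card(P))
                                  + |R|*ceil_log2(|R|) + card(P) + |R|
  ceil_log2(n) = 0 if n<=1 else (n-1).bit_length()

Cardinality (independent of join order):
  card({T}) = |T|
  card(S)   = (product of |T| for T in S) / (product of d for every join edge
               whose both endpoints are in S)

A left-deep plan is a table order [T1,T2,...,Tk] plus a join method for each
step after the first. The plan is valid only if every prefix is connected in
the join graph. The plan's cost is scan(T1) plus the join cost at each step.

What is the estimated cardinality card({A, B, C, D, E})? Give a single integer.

30

Tables in S: A(300), B(20), C(120), D(500), E(120)
Edges inside S: A-D(d=25), A-C(d=3), A-B(d=2), A-E(d=60), D-C(d=100), D-B(d=2), D-E(d=4), C-B(d=5), C-E(d=20), B-E(d=2)
numerator = 300 * 20 * 120 * 500 * 120 = 43200000000
denominator = 25 * 3 * 2 * 60 * 100 * 2 * 4 * 5 * 20 * 2 = 1440000000
card(S) = 43200000000 / 1440000000 = 30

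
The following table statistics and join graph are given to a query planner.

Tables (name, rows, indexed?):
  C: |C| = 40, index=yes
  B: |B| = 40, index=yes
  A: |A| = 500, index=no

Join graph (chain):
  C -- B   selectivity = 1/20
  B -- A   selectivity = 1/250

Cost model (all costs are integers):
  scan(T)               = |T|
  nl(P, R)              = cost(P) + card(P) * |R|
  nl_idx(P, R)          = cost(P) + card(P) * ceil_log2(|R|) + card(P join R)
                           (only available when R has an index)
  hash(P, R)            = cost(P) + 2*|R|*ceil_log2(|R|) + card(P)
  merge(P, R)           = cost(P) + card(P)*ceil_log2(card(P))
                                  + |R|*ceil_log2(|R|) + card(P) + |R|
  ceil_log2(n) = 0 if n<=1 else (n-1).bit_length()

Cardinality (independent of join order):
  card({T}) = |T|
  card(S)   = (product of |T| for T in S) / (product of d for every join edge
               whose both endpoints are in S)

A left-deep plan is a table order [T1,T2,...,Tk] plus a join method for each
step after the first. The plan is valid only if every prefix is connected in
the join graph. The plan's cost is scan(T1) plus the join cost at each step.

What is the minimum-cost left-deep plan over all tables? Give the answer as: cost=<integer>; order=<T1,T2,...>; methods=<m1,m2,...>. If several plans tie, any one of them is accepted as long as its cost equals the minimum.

Selinger DP (subsets sized 1..n):
  {C}: scan cost=40, card=40
  {B}: scan cost=40, card=40
  {A}: scan cost=500, card=500
  {BC}: card=80; try (C,nl_idx)→360, (B,nl_idx)→360, (C,hash)→560, (B,hash)→560, (C,merge)→600, (B,merge)→600 …(+2); best=360 via (C,nl_idx)
  {AB}: card=80; try (B,hash)→1480, (B,nl_idx)→3580, (A,merge)→5320, (B,merge)→5780, (A,hash)→9080, (A,nl)→20040 …(+1); best=1480 via (B,hash)
  {ABC}: card=160; try (C,hash)→2040, (C,nl_idx)→2120, (C,merge)→2400, (C,nl)→4680, (A,merge)→6000, (A,hash)→9440 …(+1); best=2040 via (C,hash)

cost=2040; order=A,B,C; methods=hash,hash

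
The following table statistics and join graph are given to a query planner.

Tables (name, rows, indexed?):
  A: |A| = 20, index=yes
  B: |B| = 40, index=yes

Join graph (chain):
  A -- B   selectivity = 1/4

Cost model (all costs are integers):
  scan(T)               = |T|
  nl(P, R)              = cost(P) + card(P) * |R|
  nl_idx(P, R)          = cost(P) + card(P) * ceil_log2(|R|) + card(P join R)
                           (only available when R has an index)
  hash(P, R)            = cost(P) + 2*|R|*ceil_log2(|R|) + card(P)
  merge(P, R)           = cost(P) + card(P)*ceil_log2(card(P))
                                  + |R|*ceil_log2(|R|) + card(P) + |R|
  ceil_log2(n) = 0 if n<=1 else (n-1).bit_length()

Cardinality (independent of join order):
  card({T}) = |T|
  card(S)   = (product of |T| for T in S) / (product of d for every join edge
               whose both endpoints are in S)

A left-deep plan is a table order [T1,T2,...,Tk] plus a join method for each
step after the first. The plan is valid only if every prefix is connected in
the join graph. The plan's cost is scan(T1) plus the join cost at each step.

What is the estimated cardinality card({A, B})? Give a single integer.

Tables in S: A(20), B(40)
Edges inside S: A-B(d=4)
numerator = 20 * 40 = 800
denominator = 4 = 4
card(S) = 800 / 4 = 200

200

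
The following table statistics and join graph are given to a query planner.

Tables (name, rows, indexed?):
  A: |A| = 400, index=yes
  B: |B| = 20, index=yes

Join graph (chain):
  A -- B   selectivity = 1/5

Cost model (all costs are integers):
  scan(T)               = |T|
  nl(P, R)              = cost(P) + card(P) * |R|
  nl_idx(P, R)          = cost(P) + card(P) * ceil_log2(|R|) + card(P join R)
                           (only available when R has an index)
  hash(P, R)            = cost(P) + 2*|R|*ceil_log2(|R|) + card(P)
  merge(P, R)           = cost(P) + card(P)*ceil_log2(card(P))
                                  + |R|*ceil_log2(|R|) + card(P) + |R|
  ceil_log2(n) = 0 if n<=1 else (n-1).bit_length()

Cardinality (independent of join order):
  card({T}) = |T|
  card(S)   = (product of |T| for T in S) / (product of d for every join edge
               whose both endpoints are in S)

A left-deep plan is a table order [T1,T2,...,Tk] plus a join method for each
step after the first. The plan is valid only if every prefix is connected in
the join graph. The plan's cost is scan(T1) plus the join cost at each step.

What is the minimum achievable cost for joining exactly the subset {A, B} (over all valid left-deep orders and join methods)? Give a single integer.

Selinger DP over subsets of {A,B}:
  {A}: scan cost=400, card=400
  {B}: scan cost=20, card=20
  {AB}: card=1600; try (B,hash)→1000, (A,nl_idx)→1800, (B,nl_idx)→4000, (A,merge)→4140, (B,merge)→4520, (A,hash)→7240 …(+2); best=1000 via (B,hash)

1000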